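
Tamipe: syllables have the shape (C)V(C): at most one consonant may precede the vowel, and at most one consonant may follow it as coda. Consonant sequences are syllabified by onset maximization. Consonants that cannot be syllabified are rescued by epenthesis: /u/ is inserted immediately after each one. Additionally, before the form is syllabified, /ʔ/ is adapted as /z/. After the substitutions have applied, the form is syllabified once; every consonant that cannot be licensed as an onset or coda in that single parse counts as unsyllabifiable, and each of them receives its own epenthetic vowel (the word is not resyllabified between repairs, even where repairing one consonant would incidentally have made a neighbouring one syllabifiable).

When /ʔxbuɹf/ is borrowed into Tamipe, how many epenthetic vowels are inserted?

After substitution the input is /zxbuɹf/.
The unsyllabifiable consonants are /z/, /x/, /f/; each receives one epenthetic vowel.

3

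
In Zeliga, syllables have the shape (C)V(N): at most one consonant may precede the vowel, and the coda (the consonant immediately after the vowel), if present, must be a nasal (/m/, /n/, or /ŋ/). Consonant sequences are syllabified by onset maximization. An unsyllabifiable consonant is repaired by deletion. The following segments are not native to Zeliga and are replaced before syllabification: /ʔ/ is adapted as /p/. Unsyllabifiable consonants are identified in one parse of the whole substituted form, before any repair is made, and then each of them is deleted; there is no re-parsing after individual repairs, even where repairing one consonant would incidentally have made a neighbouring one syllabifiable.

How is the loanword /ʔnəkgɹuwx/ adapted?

nəɹu

Substitution: /ʔ/ → /p/, giving /pnəkgɹuwx/.
The consonants /p/, /k/, /g/, /w/, /x/ cannot be parsed into a legal (C)V(N) syllable (only a nasal (/m/, /n/, or /ŋ/) is licensed in coda position; onsets are limited to one consonant).
Each unlicensed consonant is deleted: /p/, /k/, /g/, /w/, /x/.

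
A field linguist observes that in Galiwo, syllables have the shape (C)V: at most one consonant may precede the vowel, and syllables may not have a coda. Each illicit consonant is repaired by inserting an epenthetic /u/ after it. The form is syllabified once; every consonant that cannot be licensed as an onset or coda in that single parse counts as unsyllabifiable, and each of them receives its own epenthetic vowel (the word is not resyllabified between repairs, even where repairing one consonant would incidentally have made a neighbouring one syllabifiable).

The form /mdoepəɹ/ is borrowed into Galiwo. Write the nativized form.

Under (C)V, the unsyllabifiable consonants are /m/, /ɹ/ (no codas are permitted; onsets are limited to one consonant).
Epenthesis after each stranded consonant: /m/ → /mu/, /ɹ/ → /ɹu/.

mudoepəɹu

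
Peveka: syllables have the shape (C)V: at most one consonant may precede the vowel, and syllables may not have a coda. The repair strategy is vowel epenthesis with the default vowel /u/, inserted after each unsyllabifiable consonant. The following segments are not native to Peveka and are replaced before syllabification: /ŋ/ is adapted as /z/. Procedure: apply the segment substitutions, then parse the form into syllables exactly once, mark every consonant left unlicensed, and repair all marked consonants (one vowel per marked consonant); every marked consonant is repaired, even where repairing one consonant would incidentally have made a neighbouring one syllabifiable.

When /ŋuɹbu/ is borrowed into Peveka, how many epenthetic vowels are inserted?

After substitution the input is /zuɹbu/.
The unsyllabifiable consonants are /ɹ/; each receives one epenthetic vowel.

1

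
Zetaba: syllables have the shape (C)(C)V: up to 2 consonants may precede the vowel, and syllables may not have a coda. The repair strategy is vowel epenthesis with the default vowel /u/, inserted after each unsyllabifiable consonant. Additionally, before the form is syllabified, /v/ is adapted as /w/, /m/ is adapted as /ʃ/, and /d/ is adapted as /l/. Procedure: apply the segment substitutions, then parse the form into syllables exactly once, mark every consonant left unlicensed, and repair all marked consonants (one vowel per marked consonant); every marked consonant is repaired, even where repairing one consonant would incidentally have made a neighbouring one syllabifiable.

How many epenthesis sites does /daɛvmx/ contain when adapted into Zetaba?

After substitution the input is /laɛwʃx/.
The unsyllabifiable consonants are /w/, /ʃ/, /x/; each receives one epenthetic vowel.

3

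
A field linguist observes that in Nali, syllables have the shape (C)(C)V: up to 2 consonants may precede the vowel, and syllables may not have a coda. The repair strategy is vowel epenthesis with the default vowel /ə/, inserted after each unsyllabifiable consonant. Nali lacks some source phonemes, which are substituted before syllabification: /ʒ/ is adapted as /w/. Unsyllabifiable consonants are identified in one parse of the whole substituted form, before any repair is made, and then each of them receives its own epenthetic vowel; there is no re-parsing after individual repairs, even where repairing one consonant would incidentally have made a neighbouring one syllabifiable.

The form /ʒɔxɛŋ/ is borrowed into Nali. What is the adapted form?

wɔxɛŋə

Substitution: /ʒ/ → /w/, giving /wɔxɛŋ/.
Syllabifying with onset maximization leaves /ŋ/ stranded (no codas are permitted; onsets may contain at most 2 consonants).
Epenthesis after each stranded consonant: /ŋ/ → /ŋə/.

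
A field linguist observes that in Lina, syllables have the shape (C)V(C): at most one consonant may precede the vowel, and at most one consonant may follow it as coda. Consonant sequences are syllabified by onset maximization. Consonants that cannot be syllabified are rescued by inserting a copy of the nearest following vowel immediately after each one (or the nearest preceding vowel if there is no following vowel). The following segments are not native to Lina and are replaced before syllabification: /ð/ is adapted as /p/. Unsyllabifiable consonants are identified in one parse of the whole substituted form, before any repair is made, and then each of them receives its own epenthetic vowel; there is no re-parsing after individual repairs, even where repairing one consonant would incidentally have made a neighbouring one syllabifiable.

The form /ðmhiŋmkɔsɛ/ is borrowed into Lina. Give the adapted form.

Substitution: /ð/ → /p/, giving /pmhiŋmkɔsɛ/.
Syllabifying with onset maximization leaves /p/, /m/, /m/ stranded (at most one coda consonant is licensed; onsets are limited to one consonant).
Each unlicensed consonant becomes the onset of a new syllable: /p/ → /pi/, /m/ → /mi/, /m/ → /mɔ/.

pimihiŋmɔkɔsɛ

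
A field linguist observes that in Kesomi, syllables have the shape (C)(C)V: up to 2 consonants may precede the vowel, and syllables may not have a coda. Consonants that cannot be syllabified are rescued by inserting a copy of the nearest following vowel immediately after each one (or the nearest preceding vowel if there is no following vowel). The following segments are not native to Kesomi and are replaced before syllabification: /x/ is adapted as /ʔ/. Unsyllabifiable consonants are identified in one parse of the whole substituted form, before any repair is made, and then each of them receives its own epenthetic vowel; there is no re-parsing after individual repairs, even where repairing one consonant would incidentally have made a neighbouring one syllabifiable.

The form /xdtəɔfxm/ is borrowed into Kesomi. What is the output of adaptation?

Substitution: /x/ → /ʔ/, giving /ʔdtəɔfʔm/.
Under (C)(C)V, the unsyllabifiable consonants are /ʔ/, /f/, /ʔ/, /m/ (no codas are permitted; onsets may contain at most 2 consonants).
Each unlicensed consonant becomes the onset of a new syllable: /ʔ/ → /ʔə/, /f/ → /fɔ/, /ʔ/ → /ʔɔ/, /m/ → /mɔ/.

ʔədtəɔfɔʔɔmɔ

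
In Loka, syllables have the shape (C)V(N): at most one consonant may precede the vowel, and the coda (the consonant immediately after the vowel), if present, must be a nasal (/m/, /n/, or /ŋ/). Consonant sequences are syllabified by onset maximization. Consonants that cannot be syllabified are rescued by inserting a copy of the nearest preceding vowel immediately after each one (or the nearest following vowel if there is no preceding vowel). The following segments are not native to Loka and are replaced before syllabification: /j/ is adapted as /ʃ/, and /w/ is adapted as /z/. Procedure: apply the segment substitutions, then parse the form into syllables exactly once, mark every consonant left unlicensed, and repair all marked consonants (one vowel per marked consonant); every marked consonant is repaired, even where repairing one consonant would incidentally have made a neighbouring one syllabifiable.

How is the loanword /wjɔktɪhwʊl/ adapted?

Substitution: /w/ → /z/, /j/ → /ʃ/, giving /zʃɔktɪhzʊl/.
Under (C)V(N), the unsyllabifiable consonants are /z/, /k/, /h/, /l/ (only a nasal (/m/, /n/, or /ŋ/) is licensed in coda position; onsets are limited to one consonant).
Inserting the epenthetic vowel yields /z/ → /zɔ/, /k/ → /kɔ/, /h/ → /hɪ/, /l/ → /lʊ/.

zɔʃɔkɔtɪhɪzʊlʊ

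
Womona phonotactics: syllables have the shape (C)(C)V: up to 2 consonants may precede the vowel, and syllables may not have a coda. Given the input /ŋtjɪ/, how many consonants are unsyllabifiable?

Under (C)(C)V, the unsyllabifiable consonants are /ŋ/ (no codas are permitted; onsets may contain at most 2 consonants).

1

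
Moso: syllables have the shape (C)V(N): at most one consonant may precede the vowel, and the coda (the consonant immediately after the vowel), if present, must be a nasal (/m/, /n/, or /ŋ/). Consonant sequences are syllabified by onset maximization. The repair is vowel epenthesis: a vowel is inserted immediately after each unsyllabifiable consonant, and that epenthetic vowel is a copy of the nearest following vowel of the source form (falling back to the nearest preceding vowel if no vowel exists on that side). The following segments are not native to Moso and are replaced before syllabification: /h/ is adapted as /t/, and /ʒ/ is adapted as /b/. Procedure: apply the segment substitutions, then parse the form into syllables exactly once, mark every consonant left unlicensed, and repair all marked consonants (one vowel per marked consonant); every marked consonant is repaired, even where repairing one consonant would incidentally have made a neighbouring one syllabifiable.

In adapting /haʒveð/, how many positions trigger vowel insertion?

After substitution the input is /tabveð/.
The unsyllabifiable consonants are /b/, /ð/; each receives one epenthetic vowel.

2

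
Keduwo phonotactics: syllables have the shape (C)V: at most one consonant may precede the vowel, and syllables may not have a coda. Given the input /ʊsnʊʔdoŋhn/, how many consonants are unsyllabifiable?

5

The consonants /s/, /ʔ/, /ŋ/, /h/, /n/ cannot be parsed into a legal (C)V syllable (no codas are permitted; onsets are limited to one consonant).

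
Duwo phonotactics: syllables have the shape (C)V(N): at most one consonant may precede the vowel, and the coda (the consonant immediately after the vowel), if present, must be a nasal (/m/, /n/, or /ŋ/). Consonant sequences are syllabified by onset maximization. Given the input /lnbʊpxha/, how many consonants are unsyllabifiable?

The consonants /l/, /n/, /p/, /x/ cannot be parsed into a legal (C)V(N) syllable (only a nasal (/m/, /n/, or /ŋ/) is licensed in coda position; onsets are limited to one consonant).

4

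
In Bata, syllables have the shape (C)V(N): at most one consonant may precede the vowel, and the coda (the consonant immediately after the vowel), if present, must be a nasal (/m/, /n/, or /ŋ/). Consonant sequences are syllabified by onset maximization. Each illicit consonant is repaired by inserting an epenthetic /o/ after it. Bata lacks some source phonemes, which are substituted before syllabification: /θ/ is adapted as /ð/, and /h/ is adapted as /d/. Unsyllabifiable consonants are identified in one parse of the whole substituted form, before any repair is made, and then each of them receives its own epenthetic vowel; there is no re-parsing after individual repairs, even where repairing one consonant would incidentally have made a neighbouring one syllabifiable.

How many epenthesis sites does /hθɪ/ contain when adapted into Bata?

After substitution the input is /dðɪ/.
The unsyllabifiable consonants are /d/; each receives one epenthetic vowel.

1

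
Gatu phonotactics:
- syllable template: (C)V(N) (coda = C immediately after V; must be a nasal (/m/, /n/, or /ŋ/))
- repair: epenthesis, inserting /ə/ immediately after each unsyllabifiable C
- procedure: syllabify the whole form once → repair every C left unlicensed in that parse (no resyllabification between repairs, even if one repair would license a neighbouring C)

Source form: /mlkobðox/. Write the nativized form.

mələkobəðoxə

Syllabifying with onset maximization leaves /m/, /l/, /b/, /x/ stranded (only a nasal (/m/, /n/, or /ŋ/) is licensed in coda position; onsets are limited to one consonant).
Epenthesis after each stranded consonant: /m/ → /mə/, /l/ → /lə/, /b/ → /bə/, /x/ → /xə/.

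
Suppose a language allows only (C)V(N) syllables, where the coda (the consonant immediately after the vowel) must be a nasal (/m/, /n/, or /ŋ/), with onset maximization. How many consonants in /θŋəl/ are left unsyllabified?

The consonants /θ/, /l/ cannot be parsed into a legal (C)V(N) syllable (only a nasal (/m/, /n/, or /ŋ/) is licensed in coda position; onsets are limited to one consonant).

2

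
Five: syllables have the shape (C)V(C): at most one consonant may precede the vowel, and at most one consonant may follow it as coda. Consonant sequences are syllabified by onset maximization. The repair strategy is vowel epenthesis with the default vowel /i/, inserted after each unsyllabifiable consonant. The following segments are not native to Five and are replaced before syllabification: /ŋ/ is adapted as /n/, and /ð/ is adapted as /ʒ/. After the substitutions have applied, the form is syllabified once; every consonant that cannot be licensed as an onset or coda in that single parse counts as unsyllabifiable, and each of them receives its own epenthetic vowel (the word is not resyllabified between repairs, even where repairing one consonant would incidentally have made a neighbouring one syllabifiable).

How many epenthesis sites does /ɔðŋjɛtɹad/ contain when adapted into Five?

After substitution the input is /ɔʒnjɛtɹad/.
The unsyllabifiable consonants are /n/; each receives one epenthetic vowel.

1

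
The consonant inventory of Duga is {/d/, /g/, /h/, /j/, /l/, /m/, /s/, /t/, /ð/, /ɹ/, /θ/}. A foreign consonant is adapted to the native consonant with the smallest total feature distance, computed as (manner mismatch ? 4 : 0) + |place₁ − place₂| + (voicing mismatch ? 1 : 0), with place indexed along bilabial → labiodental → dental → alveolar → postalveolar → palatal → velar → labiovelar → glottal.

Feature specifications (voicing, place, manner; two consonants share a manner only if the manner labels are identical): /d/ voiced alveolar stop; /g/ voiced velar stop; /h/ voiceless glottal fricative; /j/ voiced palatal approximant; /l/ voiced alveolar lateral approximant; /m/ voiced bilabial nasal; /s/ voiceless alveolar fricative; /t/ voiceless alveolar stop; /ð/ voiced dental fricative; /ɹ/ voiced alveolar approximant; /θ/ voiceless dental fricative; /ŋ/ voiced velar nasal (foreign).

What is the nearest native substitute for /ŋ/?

/g/ is closest: manner differs (nasal→stop, +4), place distance 0 (velar→velar), same voicing; total 4. Next closest is /j/ at distance 5.

g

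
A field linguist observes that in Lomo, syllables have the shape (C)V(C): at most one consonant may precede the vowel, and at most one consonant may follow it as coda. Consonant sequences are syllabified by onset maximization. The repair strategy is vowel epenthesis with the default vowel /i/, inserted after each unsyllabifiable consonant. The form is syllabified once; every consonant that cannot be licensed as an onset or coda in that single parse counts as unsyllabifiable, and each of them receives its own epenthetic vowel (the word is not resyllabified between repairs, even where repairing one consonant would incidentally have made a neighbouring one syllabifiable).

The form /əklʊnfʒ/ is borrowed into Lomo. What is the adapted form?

əklʊnfiʒi

Under (C)V(C), the unsyllabifiable consonants are /f/, /ʒ/ (at most one coda consonant is licensed; onsets are limited to one consonant).
Each unlicensed consonant becomes the onset of a new syllable: /f/ → /fi/, /ʒ/ → /ʒi/.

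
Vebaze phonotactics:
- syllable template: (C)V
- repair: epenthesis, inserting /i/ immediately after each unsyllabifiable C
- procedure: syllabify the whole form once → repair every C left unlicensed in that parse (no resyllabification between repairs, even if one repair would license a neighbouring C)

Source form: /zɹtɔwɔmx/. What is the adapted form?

ziɹitɔwɔmixi

Syllabifying with onset maximization leaves /z/, /ɹ/, /m/, /x/ stranded (no codas are permitted; onsets are limited to one consonant).
Each unlicensed consonant becomes the onset of a new syllable: /z/ → /zi/, /ɹ/ → /ɹi/, /m/ → /mi/, /x/ → /xi/.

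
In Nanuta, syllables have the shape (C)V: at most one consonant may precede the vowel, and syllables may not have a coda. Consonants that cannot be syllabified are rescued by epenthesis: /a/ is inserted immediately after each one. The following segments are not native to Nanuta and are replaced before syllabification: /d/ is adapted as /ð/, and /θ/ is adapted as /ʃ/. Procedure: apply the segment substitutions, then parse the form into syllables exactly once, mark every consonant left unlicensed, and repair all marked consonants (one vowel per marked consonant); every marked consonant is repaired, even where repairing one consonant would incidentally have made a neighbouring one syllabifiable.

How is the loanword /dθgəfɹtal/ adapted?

ðaʃagəfaɹatala

Substitution: /d/ → /ð/, /θ/ → /ʃ/, giving /ðʃgəfɹtal/.
Syllabifying with onset maximization leaves /ð/, /ʃ/, /f/, /ɹ/, /l/ stranded (no codas are permitted; onsets are limited to one consonant).
Each unlicensed consonant becomes the onset of a new syllable: /ð/ → /ða/, /ʃ/ → /ʃa/, /f/ → /fa/, /ɹ/ → /ɹa/, /l/ → /la/.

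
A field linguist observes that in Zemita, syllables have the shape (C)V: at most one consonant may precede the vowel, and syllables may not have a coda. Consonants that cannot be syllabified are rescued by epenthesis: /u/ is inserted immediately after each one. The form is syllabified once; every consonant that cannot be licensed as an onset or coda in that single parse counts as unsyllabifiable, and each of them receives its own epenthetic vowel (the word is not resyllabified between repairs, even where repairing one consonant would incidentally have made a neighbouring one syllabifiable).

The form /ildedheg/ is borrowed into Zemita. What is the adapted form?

Syllabifying with onset maximization leaves /l/, /d/, /g/ stranded (no codas are permitted; onsets are limited to one consonant).
Inserting the epenthetic vowel yields /l/ → /lu/, /d/ → /du/, /g/ → /gu/.

iludeduhegu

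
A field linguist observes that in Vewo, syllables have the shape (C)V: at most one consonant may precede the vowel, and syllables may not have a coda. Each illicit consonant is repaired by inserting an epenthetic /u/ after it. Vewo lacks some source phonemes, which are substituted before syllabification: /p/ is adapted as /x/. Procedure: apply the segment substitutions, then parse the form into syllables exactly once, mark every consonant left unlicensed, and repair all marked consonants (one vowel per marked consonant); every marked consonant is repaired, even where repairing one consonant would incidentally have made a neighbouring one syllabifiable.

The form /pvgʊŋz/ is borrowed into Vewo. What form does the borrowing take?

Substitution: /p/ → /x/, giving /xvgʊŋz/.
Syllabifying with onset maximization leaves /x/, /v/, /ŋ/, /z/ stranded (no codas are permitted; onsets are limited to one consonant).
Inserting the epenthetic vowel yields /x/ → /xu/, /v/ → /vu/, /ŋ/ → /ŋu/, /z/ → /zu/.

xuvugʊŋuzu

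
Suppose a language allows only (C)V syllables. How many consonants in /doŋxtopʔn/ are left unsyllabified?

Syllabifying with onset maximization leaves /ŋ/, /x/, /p/, /ʔ/, /n/ stranded (no codas are permitted; onsets are limited to one consonant).

5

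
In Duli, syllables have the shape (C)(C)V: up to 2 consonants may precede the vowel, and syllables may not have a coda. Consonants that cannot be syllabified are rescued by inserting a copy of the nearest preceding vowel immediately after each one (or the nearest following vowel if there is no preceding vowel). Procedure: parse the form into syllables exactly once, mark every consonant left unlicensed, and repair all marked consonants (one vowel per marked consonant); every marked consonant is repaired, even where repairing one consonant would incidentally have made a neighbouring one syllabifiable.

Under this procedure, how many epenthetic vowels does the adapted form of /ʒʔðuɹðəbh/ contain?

3

The unsyllabifiable consonants are /ʒ/, /b/, /h/; each receives one epenthetic vowel.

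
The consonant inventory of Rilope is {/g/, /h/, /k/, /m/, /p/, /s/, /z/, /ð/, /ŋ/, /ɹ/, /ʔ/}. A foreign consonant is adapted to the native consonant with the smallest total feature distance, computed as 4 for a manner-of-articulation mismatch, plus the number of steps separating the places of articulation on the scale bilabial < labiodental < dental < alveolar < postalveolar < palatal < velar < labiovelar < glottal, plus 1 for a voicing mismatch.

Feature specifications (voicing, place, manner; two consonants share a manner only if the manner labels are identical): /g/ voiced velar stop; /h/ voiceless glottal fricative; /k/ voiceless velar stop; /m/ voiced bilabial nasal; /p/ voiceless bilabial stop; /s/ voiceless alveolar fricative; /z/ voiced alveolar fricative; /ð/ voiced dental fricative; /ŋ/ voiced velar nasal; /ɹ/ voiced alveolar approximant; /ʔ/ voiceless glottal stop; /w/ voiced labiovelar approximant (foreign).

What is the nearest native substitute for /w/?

/ɹ/ is closest: same manner (approximant), place distance 4 (labiovelar→alveolar), same voicing; total 4. Next closest is /g/ at distance 5.

ɹ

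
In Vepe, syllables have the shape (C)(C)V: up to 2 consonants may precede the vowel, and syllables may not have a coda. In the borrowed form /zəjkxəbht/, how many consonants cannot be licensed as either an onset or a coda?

4

Under (C)(C)V, the unsyllabifiable consonants are /j/, /b/, /h/, /t/ (no codas are permitted; onsets may contain at most 2 consonants).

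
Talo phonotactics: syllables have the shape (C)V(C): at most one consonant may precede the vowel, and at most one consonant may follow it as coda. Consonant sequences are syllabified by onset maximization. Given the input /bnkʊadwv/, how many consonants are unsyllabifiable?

4

Syllabifying with onset maximization leaves /b/, /n/, /w/, /v/ stranded (at most one coda consonant is licensed; onsets are limited to one consonant).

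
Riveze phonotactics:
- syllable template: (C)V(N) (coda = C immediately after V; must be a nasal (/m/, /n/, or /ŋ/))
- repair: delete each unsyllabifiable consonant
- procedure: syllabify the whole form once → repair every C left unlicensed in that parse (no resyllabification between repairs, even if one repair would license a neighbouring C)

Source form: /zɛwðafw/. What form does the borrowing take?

Syllabifying with onset maximization leaves /w/, /f/, /w/ stranded (only a nasal (/m/, /n/, or /ŋ/) is licensed in coda position; onsets are limited to one consonant).
Deletion applies to /w/, /f/, /w/.

zɛða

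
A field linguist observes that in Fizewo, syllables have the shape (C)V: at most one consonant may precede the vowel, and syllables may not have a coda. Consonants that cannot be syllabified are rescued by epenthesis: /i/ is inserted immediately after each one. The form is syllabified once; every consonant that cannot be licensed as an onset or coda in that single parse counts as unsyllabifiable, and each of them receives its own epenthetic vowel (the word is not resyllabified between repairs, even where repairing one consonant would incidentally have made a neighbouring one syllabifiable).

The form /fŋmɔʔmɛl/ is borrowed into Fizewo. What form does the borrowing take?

Under (C)V, the unsyllabifiable consonants are /f/, /ŋ/, /ʔ/, /l/ (no codas are permitted; onsets are limited to one consonant).
Inserting the epenthetic vowel yields /f/ → /fi/, /ŋ/ → /ŋi/, /ʔ/ → /ʔi/, /l/ → /li/.

fiŋimɔʔimɛli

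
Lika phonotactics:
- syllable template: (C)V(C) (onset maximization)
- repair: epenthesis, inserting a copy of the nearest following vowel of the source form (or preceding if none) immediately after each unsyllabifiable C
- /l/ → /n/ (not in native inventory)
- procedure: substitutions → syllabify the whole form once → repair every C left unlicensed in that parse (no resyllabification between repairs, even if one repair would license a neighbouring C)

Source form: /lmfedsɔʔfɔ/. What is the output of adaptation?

Substitution: /l/ → /n/, giving /nmfedsɔʔfɔ/.
Syllabifying with onset maximization leaves /n/, /m/ stranded (at most one coda consonant is licensed; onsets are limited to one consonant).
Epenthesis after each stranded consonant: /n/ → /ne/, /m/ → /me/.

nemefedsɔʔfɔ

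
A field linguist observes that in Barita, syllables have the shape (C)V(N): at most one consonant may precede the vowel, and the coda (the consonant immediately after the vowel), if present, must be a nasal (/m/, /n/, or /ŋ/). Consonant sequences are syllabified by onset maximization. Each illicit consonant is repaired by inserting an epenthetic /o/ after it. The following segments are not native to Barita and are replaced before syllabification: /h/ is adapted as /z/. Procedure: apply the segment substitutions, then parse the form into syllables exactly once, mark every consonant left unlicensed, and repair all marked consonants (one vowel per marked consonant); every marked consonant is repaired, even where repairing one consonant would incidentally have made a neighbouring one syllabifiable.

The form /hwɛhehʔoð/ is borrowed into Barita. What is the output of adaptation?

Substitution: /h/ → /z/, giving /zwɛzezʔoð/.
The consonants /z/, /z/, /ð/ cannot be parsed into a legal (C)V(N) syllable (only a nasal (/m/, /n/, or /ŋ/) is licensed in coda position; onsets are limited to one consonant).
Each unlicensed consonant becomes the onset of a new syllable: /z/ → /zo/, /z/ → /zo/, /ð/ → /ðo/.

zowɛzezoʔoðo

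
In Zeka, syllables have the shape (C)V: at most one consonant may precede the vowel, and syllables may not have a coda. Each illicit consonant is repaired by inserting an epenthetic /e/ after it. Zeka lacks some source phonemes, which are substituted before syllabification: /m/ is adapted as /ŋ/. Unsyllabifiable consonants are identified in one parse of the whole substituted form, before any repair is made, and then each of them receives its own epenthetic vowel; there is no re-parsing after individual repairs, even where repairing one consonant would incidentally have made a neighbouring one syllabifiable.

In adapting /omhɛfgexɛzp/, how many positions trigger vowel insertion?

After substitution the input is /oŋhɛfgexɛzp/.
The unsyllabifiable consonants are /ŋ/, /f/, /z/, /p/; each receives one epenthetic vowel.

4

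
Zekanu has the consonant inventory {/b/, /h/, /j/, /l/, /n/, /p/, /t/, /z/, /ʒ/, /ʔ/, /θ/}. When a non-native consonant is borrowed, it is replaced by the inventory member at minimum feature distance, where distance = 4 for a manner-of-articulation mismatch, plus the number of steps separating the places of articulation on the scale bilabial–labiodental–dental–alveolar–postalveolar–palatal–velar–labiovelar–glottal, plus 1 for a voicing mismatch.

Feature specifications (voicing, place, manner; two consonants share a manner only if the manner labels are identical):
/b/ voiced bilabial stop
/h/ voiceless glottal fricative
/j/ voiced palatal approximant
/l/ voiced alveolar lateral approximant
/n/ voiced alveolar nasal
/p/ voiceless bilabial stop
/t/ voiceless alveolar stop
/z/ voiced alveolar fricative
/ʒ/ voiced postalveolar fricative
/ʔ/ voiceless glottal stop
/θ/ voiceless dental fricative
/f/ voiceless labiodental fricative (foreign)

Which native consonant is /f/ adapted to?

/θ/ is closest: same manner (fricative), place distance 1 (labiodental→dental), same voicing; total 1. Next closest is /z/ at distance 3.

θ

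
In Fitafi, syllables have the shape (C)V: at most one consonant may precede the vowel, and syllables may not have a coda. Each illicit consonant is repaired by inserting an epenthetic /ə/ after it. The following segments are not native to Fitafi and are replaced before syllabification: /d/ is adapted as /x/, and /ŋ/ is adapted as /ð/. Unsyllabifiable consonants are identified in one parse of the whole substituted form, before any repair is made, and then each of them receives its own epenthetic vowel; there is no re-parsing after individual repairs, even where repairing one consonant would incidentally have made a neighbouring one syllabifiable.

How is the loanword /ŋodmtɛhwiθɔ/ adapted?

ðoxəmətɛhəwiθɔ

Substitution: /ŋ/ → /ð/, /d/ → /x/, giving /ðoxmtɛhwiθɔ/.
Syllabifying with onset maximization leaves /x/, /m/, /h/ stranded (no codas are permitted; onsets are limited to one consonant).
Each unlicensed consonant becomes the onset of a new syllable: /x/ → /xə/, /m/ → /mə/, /h/ → /hə/.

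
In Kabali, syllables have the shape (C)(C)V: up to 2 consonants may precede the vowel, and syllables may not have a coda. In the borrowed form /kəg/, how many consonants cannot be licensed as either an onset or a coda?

1

Syllabifying with onset maximization leaves /g/ stranded (no codas are permitted; onsets may contain at most 2 consonants).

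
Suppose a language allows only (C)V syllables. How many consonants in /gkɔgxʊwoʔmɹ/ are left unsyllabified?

5

The consonants /g/, /g/, /ʔ/, /m/, /ɹ/ cannot be parsed into a legal (C)V syllable (no codas are permitted; onsets are limited to one consonant).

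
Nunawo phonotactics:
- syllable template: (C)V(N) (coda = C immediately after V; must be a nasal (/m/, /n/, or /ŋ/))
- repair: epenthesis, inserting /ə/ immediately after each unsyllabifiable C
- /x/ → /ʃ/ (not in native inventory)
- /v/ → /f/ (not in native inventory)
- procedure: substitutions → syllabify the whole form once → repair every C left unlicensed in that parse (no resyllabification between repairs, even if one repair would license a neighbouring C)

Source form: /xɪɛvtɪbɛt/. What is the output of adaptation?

Substitution: /x/ → /ʃ/, /v/ → /f/, giving /ʃɪɛftɪbɛt/.
Syllabifying with onset maximization leaves /f/, /t/ stranded (only a nasal (/m/, /n/, or /ŋ/) is licensed in coda position; onsets are limited to one consonant).
Inserting the epenthetic vowel yields /f/ → /fə/, /t/ → /tə/.

ʃɪɛfətɪbɛtə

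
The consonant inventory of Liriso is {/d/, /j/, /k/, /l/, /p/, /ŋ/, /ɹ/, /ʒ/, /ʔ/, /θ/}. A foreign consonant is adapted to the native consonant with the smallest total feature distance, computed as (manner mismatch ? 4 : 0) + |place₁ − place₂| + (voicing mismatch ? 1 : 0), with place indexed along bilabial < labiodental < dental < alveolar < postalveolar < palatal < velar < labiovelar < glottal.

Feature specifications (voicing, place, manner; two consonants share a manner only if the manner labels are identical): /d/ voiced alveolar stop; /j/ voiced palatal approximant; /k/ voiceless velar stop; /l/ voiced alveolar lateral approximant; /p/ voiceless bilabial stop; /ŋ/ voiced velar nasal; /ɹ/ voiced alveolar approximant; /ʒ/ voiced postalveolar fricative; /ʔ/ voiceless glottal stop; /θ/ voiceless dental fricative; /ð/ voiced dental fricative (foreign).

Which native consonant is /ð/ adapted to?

/θ/ is closest: same manner (fricative), place distance 0 (dental→dental), voicing differs (+1); total 1. Next closest is /ʒ/ at distance 2.

θ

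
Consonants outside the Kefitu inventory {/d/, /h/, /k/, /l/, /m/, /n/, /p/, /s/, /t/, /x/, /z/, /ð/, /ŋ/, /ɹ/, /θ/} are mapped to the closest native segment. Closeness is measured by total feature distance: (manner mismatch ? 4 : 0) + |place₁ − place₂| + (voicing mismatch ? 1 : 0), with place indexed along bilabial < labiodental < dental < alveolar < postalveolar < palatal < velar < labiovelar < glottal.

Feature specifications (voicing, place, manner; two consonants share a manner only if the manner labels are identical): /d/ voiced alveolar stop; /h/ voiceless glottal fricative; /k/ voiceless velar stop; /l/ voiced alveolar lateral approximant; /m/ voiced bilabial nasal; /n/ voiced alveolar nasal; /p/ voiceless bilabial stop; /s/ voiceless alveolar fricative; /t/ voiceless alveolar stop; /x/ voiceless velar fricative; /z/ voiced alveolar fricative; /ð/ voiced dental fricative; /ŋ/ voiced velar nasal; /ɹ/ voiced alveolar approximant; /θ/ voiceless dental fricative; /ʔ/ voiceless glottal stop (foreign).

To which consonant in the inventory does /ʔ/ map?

k

/k/ is closest: same manner (stop), place distance 2 (glottal→velar), same voicing; total 2. Next closest is /h/ at distance 4.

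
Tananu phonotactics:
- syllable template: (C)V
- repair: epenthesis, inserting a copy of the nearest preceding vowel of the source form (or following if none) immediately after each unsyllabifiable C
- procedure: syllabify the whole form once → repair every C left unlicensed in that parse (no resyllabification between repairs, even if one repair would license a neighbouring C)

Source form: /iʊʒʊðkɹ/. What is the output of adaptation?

iʊʒʊðʊkʊɹʊ

Syllabifying with onset maximization leaves /ð/, /k/, /ɹ/ stranded (no codas are permitted; onsets are limited to one consonant).
Each unlicensed consonant becomes the onset of a new syllable: /ð/ → /ðʊ/, /k/ → /kʊ/, /ɹ/ → /ɹʊ/.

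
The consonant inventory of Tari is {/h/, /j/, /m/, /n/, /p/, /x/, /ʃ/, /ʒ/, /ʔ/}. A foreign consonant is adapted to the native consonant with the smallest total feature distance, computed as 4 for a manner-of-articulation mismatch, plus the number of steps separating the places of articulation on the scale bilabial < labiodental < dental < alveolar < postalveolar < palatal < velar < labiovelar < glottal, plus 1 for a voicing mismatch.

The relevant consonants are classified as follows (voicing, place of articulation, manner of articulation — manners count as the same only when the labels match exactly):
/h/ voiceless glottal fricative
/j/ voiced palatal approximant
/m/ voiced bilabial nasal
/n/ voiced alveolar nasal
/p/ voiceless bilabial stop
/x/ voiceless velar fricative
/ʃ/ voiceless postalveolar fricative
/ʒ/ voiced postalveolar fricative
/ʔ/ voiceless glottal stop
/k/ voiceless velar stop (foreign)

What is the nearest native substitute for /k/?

/ʔ/ is closest: same manner (stop), place distance 2 (velar→glottal), same voicing; total 2. Next closest is /x/ at distance 4.

ʔ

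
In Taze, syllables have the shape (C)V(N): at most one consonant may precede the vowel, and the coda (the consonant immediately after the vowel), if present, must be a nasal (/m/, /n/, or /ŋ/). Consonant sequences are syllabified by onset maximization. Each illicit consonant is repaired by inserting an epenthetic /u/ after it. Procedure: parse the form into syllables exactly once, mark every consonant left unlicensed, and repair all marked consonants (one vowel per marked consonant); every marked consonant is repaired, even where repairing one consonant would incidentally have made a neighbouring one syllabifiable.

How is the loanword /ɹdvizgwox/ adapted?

The consonants /ɹ/, /d/, /z/, /g/, /x/ cannot be parsed into a legal (C)V(N) syllable (only a nasal (/m/, /n/, or /ŋ/) is licensed in coda position; onsets are limited to one consonant).
Inserting the epenthetic vowel yields /ɹ/ → /ɹu/, /d/ → /du/, /z/ → /zu/, /g/ → /gu/, /x/ → /xu/.

ɹuduvizuguwoxu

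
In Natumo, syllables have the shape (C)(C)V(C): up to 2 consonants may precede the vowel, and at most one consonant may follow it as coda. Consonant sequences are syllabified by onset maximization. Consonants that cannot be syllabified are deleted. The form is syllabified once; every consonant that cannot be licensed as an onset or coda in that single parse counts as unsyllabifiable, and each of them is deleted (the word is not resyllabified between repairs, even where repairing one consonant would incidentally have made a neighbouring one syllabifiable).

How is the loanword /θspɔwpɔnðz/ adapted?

The consonants /θ/, /ð/, /z/ cannot be parsed into a legal (C)(C)V(C) syllable (at most one coda consonant is licensed; onsets may contain at most 2 consonants).
Each unlicensed consonant is deleted: /θ/, /ð/, /z/.

spɔwpɔn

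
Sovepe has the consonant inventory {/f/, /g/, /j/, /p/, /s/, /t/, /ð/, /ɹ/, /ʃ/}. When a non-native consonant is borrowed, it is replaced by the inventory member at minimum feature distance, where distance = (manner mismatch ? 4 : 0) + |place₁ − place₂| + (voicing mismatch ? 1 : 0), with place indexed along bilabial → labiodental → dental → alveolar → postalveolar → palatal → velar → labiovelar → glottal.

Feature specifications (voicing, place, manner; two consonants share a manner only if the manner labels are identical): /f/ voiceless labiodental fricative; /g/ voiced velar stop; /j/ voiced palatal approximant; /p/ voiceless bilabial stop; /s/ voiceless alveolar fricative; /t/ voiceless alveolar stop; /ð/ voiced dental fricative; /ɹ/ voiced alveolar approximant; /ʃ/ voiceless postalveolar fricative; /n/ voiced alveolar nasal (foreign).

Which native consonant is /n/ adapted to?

ɹ

/ɹ/ is closest: manner differs (nasal→approximant, +4), place distance 0 (alveolar→alveolar), same voicing; total 4. Next closest is /s/ at distance 5.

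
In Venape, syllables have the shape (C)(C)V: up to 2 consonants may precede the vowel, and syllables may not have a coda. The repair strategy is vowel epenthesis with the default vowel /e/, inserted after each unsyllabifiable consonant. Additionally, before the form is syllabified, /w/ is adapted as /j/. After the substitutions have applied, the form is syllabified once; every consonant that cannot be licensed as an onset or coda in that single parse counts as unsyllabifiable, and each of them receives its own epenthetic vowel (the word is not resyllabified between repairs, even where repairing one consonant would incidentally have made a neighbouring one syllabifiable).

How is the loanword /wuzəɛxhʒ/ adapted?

juzəɛxeheʒe

Substitution: /w/ → /j/, giving /juzəɛxhʒ/.
The consonants /x/, /h/, /ʒ/ cannot be parsed into a legal (C)(C)V syllable (no codas are permitted; onsets may contain at most 2 consonants).
Inserting the epenthetic vowel yields /x/ → /xe/, /h/ → /he/, /ʒ/ → /ʒe/.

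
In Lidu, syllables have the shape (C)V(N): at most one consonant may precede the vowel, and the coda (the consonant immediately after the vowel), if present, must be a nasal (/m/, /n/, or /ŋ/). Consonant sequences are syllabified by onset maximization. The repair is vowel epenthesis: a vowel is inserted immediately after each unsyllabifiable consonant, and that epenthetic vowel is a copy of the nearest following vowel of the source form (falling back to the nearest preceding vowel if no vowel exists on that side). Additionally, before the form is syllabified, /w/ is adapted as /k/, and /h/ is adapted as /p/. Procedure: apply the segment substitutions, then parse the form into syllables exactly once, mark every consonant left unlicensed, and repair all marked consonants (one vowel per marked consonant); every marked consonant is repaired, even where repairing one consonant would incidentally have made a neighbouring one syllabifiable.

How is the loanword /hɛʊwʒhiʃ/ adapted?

pɛʊkiʒipiʃi

Substitution: /h/ → /p/, /w/ → /k/, giving /pɛʊkʒpiʃ/.
The consonants /k/, /ʒ/, /ʃ/ cannot be parsed into a legal (C)V(N) syllable (only a nasal (/m/, /n/, or /ŋ/) is licensed in coda position; onsets are limited to one consonant).
Inserting the epenthetic vowel yields /k/ → /ki/, /ʒ/ → /ʒi/, /ʃ/ → /ʃi/.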